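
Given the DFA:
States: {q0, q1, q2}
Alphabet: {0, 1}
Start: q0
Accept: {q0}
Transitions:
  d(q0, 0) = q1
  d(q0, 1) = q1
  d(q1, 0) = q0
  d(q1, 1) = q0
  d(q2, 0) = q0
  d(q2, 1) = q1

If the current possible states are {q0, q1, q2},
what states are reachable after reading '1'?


Apply transition on '1' from each current state:
  d(q0, 1) = q1
  d(q1, 1) = q0
  d(q2, 1) = q1

{q0, q1}


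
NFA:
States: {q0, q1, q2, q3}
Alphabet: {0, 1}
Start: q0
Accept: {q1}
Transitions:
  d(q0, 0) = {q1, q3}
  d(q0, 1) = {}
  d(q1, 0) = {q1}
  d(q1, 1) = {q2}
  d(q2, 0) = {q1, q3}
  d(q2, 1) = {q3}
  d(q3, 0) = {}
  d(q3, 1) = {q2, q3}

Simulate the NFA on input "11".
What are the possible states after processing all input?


Start: {q0}
  --1--> {}
  --1--> {}

{} (empty set, no valid transitions)


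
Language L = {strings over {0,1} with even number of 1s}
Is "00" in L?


count('1') = 0; 0 mod 2 = 0

Yes, "00" is in L


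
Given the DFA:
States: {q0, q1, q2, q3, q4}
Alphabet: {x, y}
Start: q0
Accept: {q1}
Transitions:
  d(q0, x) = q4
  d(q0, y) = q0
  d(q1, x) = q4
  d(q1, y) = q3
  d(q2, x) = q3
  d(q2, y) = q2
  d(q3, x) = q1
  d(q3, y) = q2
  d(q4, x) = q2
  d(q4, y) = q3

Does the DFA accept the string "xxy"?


Trace: q0 -> q4 -> q2 -> q2
Final state: q2
Accept states: {q1}

No, rejected (final state q2 is not an accept state)


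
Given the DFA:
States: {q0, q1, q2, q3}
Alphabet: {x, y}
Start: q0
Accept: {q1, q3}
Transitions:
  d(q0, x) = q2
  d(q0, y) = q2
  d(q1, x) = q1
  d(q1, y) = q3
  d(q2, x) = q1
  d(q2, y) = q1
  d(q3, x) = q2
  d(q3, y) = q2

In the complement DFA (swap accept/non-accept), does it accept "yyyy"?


Trace: q0 -> q2 -> q1 -> q3 -> q2
Final: q2
Original accept: {q1, q3}
Complement: q2 is not in original accept

Yes, complement accepts (original rejects)


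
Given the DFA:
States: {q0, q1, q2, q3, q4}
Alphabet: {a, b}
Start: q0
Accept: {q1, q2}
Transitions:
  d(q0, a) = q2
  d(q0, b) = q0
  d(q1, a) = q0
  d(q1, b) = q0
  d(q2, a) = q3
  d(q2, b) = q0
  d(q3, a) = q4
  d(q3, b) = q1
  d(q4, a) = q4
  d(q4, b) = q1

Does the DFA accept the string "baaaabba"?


Trace: q0 -> q0 -> q2 -> q3 -> q4 -> q4 -> q1 -> q0 -> q2
Final state: q2
Accept states: {q1, q2}

Yes, accepted (final state q2 is an accept state)


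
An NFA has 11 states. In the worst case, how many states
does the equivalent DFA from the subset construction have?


Subset construction: one DFA state per subset of NFA states.
2^11 = 2048

2048


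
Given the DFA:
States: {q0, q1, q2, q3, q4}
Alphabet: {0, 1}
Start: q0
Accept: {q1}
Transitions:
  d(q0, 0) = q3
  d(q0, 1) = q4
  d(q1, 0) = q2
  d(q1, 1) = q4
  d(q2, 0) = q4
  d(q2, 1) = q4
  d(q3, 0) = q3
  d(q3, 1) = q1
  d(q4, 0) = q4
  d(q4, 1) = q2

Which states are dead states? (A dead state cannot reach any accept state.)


Forward reachability from each state:
  q0 -> reaches accept state q1 (live)
  q1 -> reaches accept state q1 (live)
  q2 -> reaches {q2, q4}, no accept state (dead)
  q3 -> reaches accept state q1 (live)
  q4 -> reaches {q2, q4}, no accept state (dead)

{q2, q4}


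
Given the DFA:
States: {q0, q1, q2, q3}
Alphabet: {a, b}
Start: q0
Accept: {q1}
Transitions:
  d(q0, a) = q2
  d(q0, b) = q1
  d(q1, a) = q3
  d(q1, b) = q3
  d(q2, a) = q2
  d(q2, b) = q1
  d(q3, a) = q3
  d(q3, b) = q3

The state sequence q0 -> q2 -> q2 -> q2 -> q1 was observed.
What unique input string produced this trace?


Trace back each transition to find the symbol:
  q0 --[a]--> q2
  q2 --[a]--> q2
  q2 --[a]--> q2
  q2 --[b]--> q1

"aaab"


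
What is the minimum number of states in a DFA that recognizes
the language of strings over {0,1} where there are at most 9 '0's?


States: count = 0, 1, ..., 9 (all accepting; 10 states), plus a dead state for count > 9.
Total: 10 + 1 = 11.

11


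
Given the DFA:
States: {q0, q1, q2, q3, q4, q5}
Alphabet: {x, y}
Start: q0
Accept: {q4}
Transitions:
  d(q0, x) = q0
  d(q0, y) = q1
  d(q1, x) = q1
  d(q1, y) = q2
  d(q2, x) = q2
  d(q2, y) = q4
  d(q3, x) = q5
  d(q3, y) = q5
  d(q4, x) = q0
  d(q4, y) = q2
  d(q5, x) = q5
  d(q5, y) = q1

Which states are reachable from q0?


BFS from q0:
  layer 0: {q0}
  layer 1: {q1}
  layer 2: {q2}
  layer 3: {q4}

{q0, q1, q2, q4}


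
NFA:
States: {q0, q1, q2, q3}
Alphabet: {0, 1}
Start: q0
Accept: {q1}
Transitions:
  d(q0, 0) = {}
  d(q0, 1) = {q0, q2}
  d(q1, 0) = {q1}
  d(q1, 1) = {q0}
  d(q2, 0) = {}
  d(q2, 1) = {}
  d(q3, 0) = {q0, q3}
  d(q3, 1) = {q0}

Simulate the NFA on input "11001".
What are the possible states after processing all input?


Start: {q0}
  --1--> {q0, q2}
  --1--> {q0, q2}
  --0--> {}
  --0--> {}
  --1--> {}

{} (empty set, no valid transitions)


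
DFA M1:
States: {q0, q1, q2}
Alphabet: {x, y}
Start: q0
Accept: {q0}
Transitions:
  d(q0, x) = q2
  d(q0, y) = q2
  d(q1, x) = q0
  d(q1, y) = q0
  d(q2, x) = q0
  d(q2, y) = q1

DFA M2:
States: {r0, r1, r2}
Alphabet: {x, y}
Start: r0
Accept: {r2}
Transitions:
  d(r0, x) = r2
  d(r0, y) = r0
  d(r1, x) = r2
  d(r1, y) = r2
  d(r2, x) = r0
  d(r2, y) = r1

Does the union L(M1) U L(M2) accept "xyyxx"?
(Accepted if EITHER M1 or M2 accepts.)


M1: final=q0 accepted=True
M2: final=r2 accepted=True

Yes, union accepts


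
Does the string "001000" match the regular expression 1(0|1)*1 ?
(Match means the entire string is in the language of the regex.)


|string| = 6; first = '0'; last = '0'

No, "001000" does not match 1(0|1)*1


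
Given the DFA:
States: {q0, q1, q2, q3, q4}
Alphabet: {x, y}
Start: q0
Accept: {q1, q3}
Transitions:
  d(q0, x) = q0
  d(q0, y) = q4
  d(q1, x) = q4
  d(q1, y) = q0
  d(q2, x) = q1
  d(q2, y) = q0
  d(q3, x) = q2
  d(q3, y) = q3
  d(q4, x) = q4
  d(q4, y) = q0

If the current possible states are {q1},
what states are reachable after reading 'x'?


Apply transition on 'x' from each current state:
  d(q1, x) = q4

{q4}


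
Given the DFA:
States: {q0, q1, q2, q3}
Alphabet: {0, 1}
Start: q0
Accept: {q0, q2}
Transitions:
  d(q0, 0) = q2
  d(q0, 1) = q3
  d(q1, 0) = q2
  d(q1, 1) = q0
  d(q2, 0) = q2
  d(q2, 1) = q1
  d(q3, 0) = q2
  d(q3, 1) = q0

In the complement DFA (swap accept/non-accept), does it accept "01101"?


Trace: q0 -> q2 -> q1 -> q0 -> q2 -> q1
Final: q1
Original accept: {q0, q2}
Complement: q1 is not in original accept

Yes, complement accepts (original rejects)


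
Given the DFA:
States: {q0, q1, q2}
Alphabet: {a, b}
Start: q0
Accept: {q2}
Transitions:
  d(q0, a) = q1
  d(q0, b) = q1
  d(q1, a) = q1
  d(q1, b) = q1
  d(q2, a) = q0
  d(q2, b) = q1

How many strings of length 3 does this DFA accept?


Enumerating all length-3 strings:
  "aaa" -> q1 [reject]
  "aab" -> q1 [reject]
  "aba" -> q1 [reject]
  "abb" -> q1 [reject]
  "baa" -> q1 [reject]
  "bab" -> q1 [reject]
  "bba" -> q1 [reject]
  "bbb" -> q1 [reject]

0 out of 8


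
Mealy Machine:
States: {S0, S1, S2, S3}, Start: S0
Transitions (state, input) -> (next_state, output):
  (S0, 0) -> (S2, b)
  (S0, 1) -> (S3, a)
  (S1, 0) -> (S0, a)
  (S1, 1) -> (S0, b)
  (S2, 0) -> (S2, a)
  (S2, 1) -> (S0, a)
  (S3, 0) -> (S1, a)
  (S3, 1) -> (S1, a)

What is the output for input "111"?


Step-by-step:
  (S0, 1) -> (S3, a)
  (S3, 1) -> (S1, a)
  (S1, 1) -> (S0, b)

"aab"


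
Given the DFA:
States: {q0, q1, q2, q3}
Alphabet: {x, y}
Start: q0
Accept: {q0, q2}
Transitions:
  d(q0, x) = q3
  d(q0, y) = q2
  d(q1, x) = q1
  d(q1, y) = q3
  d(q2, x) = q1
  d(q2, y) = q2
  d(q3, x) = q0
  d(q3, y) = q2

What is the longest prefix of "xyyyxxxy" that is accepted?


Run the DFA, marking each prefix where the state is accepting:
  "" -> q0 [accept]
  "x" -> q3 [reject]
  "xy" -> q2 [accept]
  "xyy" -> q2 [accept]
  "xyyy" -> q2 [accept]
  "xyyyx" -> q1 [reject]
  "xyyyxx" -> q1 [reject]
  "xyyyxxx" -> q1 [reject]
  "xyyyxxxy" -> q3 [reject]

"xyyy"


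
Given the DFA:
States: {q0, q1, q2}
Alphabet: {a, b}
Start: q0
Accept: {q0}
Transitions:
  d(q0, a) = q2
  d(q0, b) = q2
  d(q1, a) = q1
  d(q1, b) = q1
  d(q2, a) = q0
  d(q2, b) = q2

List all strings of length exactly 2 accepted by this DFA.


All strings of length 2: 4 total
Accepted: 2

"aa", "ba"


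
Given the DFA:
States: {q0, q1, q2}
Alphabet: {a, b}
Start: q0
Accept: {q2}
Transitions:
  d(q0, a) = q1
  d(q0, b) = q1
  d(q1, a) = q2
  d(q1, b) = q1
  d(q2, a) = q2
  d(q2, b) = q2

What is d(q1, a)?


Looking up transition d(q1, a)

q2


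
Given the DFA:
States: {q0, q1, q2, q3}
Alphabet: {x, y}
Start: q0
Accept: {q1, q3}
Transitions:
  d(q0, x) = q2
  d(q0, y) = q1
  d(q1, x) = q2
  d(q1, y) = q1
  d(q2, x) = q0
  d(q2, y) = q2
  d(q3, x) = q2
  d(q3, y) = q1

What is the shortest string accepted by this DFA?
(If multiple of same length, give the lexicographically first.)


BFS by string length (lex-first path to each state shown):
  len 0: q0<-""
  len 1: q1<-"y", q2<-"x"
Found accept state at length 1.

"y"


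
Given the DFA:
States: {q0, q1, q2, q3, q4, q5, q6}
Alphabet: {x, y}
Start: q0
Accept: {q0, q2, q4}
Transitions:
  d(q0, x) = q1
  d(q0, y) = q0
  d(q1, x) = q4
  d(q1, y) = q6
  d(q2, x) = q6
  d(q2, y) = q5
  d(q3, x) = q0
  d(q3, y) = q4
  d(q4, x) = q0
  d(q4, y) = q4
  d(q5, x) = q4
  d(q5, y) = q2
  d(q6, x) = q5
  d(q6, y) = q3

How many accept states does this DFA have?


Accept states listed: {q0, q2, q4}
Counting: q0(1) q2(2) q4(3)

3


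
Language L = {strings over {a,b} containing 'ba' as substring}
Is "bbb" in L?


'ba' does not occur

No, "bbb" is not in L


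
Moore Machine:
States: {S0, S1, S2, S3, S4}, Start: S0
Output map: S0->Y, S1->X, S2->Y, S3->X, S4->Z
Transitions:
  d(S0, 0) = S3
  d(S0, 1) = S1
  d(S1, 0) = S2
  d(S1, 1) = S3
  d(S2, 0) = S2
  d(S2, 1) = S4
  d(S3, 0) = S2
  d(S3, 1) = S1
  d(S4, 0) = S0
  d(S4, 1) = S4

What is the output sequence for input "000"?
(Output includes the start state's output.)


Start: S0 (output Y)
  --0--> S3 (output X)
  --0--> S2 (output Y)
  --0--> S2 (output Y)

"YXYY"


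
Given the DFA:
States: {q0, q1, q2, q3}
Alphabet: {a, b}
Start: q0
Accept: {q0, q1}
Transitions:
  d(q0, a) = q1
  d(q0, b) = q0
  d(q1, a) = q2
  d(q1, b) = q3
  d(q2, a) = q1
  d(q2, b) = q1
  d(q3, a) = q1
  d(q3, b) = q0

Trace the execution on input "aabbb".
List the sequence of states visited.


Input: aabbb
d(q0, a) = q1
d(q1, a) = q2
d(q2, b) = q1
d(q1, b) = q3
d(q3, b) = q0


q0 -> q1 -> q2 -> q1 -> q3 -> q0


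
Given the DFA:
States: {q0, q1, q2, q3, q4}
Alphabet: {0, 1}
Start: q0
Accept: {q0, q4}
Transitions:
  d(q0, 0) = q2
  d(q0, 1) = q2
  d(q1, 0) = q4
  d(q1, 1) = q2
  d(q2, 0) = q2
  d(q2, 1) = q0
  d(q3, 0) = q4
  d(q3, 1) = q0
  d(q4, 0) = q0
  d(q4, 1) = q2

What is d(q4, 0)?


Looking up transition d(q4, 0)

q0


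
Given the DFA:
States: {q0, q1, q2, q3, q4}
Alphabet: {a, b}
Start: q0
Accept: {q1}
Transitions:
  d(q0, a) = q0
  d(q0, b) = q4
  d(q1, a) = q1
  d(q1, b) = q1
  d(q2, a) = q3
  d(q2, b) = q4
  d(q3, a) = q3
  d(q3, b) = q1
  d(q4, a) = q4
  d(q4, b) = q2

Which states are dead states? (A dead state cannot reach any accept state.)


Forward reachability from each state:
  q0 -> reaches accept state q1 (live)
  q1 -> reaches accept state q1 (live)
  q2 -> reaches accept state q1 (live)
  q3 -> reaches accept state q1 (live)
  q4 -> reaches accept state q1 (live)

None (all states can reach an accept state)


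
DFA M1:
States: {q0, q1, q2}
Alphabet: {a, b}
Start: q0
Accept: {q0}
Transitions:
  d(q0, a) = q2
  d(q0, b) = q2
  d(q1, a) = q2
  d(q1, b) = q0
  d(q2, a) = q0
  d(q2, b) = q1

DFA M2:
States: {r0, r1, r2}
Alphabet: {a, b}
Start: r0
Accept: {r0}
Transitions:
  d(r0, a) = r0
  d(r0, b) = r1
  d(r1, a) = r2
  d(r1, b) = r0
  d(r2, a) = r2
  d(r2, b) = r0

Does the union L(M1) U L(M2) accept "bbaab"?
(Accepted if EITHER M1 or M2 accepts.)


M1: final=q2 accepted=False
M2: final=r1 accepted=False

No, union rejects (neither accepts)


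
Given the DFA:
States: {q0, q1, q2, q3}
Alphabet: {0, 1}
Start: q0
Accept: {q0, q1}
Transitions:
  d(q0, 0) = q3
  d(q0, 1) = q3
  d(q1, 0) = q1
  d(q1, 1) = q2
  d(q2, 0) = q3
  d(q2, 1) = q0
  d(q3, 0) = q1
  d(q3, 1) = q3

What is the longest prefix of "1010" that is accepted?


Run the DFA, marking each prefix where the state is accepting:
  "" -> q0 [accept]
  "1" -> q3 [reject]
  "10" -> q1 [accept]
  "101" -> q2 [reject]
  "1010" -> q3 [reject]

"10"


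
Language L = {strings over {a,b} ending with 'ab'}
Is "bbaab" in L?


last two symbols = 'ab'

Yes, "bbaab" is in L


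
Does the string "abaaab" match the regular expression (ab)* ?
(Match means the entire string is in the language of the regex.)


|string| = 6; first = 'a'; last = 'b'

No, "abaaab" does not match (ab)*


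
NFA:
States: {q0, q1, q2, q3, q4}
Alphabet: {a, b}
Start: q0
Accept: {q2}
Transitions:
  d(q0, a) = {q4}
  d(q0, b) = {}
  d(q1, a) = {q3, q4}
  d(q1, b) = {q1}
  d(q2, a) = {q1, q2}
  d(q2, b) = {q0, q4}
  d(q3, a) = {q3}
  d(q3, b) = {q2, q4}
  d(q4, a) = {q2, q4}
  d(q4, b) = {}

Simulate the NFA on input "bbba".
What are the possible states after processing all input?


Start: {q0}
  --b--> {}
  --b--> {}
  --b--> {}
  --a--> {}

{} (empty set, no valid transitions)


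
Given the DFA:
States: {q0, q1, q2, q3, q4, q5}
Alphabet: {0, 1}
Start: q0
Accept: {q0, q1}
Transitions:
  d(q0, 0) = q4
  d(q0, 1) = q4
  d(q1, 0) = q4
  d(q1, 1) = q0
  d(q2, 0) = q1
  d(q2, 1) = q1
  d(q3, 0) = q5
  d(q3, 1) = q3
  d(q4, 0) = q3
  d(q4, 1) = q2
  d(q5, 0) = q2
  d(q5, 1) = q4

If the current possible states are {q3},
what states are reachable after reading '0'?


Apply transition on '0' from each current state:
  d(q3, 0) = q5

{q5}


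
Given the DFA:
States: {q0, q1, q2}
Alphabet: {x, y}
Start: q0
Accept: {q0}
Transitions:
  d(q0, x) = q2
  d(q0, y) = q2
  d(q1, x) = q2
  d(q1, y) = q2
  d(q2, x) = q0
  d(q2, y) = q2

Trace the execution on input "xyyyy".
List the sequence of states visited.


Input: xyyyy
d(q0, x) = q2
d(q2, y) = q2
d(q2, y) = q2
d(q2, y) = q2
d(q2, y) = q2


q0 -> q2 -> q2 -> q2 -> q2 -> q2


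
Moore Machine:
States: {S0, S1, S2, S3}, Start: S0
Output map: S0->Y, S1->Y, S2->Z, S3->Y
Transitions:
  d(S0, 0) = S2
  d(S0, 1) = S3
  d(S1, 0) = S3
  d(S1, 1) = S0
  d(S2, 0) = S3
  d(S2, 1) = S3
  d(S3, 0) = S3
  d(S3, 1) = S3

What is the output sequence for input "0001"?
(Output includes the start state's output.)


Start: S0 (output Y)
  --0--> S2 (output Z)
  --0--> S3 (output Y)
  --0--> S3 (output Y)
  --1--> S3 (output Y)

"YZYYY"


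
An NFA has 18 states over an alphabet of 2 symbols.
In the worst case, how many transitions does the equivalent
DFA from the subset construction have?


Subset construction: one DFA state per subset of NFA states = 2^18 = 262144 states.
Each DFA state has 2 outgoing transitions: 262144 * 2 = 524288

524288


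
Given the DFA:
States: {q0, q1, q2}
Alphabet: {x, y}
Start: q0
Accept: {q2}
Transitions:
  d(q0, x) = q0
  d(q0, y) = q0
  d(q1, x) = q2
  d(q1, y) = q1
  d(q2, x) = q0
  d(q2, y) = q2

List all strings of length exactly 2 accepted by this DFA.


All strings of length 2: 4 total
Accepted: 0

None


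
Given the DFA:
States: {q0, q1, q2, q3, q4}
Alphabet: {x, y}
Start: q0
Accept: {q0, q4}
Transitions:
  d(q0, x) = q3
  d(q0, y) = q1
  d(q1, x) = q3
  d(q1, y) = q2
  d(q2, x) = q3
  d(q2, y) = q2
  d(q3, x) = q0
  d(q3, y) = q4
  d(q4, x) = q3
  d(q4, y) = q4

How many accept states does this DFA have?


Accept states listed: {q0, q4}
Counting: q0(1) q4(2)

2


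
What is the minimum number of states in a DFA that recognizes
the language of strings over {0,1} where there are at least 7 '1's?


States: count = 0, 1, ..., 6, and a final '>= 7' state.
Total: 7 + 1 = 8. Accept = '>= 7' state.

8


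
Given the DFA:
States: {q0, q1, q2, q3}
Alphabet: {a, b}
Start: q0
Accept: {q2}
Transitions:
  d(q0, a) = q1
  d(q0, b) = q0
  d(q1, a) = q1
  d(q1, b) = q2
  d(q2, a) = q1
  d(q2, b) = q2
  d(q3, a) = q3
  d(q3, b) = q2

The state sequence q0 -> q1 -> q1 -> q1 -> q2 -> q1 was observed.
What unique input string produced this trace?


Trace back each transition to find the symbol:
  q0 --[a]--> q1
  q1 --[a]--> q1
  q1 --[a]--> q1
  q1 --[b]--> q2
  q2 --[a]--> q1

"aaaba"


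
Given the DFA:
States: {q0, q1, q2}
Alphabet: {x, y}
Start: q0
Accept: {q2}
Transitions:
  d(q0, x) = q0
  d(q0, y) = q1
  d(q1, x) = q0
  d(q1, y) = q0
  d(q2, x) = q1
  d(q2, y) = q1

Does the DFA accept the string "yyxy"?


Trace: q0 -> q1 -> q0 -> q0 -> q1
Final state: q1
Accept states: {q2}

No, rejected (final state q1 is not an accept state)


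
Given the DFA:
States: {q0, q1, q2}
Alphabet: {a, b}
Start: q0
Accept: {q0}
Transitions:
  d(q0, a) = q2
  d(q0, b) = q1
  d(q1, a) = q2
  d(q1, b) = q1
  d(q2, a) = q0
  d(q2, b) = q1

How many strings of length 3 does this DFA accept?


Enumerating all length-3 strings:
  "aaa" -> q2 [reject]
  "aab" -> q1 [reject]
  "aba" -> q2 [reject]
  "abb" -> q1 [reject]
  "baa" -> q0 [accept]
  "bab" -> q1 [reject]
  "bba" -> q2 [reject]
  "bbb" -> q1 [reject]

1 out of 8


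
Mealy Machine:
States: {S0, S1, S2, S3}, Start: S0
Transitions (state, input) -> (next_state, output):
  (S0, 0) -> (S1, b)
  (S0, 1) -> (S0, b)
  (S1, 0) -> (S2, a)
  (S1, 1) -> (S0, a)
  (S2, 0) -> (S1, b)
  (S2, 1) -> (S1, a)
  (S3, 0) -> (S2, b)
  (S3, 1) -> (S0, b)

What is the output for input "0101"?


Step-by-step:
  (S0, 0) -> (S1, b)
  (S1, 1) -> (S0, a)
  (S0, 0) -> (S1, b)
  (S1, 1) -> (S0, a)

"baba"


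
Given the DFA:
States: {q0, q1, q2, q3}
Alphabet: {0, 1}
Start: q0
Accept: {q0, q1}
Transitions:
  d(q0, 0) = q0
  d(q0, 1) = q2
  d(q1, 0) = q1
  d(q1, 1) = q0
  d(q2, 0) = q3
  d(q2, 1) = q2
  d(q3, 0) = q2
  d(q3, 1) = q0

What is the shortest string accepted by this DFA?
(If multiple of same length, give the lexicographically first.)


BFS by string length (lex-first path to each state shown):
  len 0: q0<-""
Found accept state at length 0.

"" (empty string)


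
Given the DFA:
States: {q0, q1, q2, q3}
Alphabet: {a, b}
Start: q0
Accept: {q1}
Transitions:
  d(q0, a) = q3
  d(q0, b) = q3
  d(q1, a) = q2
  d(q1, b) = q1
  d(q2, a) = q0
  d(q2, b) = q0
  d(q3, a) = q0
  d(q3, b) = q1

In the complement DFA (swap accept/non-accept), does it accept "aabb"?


Trace: q0 -> q3 -> q0 -> q3 -> q1
Final: q1
Original accept: {q1}
Complement: q1 is in original accept

No, complement rejects (original accepts)


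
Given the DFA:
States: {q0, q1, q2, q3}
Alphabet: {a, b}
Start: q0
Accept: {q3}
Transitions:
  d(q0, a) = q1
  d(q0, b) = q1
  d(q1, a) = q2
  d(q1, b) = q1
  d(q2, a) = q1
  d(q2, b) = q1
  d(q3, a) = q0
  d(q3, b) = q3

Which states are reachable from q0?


BFS from q0:
  layer 0: {q0}
  layer 1: {q1}
  layer 2: {q2}

{q0, q1, q2}


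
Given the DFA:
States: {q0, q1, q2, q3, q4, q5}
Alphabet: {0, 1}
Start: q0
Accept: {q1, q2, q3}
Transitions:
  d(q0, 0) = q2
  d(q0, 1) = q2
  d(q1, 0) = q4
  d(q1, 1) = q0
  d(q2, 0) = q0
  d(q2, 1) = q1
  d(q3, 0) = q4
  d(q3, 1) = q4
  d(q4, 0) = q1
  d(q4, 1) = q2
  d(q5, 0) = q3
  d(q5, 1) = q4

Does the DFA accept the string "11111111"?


Trace: q0 -> q2 -> q1 -> q0 -> q2 -> q1 -> q0 -> q2 -> q1
Final state: q1
Accept states: {q1, q2, q3}

Yes, accepted (final state q1 is an accept state)


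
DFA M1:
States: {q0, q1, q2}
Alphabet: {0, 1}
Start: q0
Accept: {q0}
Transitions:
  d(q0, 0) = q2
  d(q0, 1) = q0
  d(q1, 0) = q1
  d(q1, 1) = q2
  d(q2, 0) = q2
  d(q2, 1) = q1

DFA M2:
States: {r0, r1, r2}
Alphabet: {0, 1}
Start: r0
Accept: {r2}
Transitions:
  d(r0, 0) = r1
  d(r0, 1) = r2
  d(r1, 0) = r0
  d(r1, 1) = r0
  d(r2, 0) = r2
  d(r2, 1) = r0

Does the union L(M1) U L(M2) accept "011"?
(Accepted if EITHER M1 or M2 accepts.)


M1: final=q2 accepted=False
M2: final=r2 accepted=True

Yes, union accepts


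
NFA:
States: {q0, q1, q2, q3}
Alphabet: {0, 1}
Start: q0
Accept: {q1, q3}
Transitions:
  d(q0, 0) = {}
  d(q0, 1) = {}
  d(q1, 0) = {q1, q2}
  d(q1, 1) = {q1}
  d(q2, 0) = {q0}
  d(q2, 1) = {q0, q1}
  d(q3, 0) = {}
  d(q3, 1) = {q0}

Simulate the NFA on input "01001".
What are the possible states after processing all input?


Start: {q0}
  --0--> {}
  --1--> {}
  --0--> {}
  --0--> {}
  --1--> {}

{} (empty set, no valid transitions)


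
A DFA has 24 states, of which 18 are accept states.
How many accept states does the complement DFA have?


Complement swaps accept and non-accept states.
24 - 18 = 6

6


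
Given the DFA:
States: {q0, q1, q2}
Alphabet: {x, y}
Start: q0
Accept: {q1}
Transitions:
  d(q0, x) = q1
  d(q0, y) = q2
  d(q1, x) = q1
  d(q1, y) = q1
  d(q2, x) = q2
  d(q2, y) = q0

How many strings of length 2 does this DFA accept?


Enumerating all length-2 strings:
  "xx" -> q1 [accept]
  "xy" -> q1 [accept]
  "yx" -> q2 [reject]
  "yy" -> q0 [reject]

2 out of 4


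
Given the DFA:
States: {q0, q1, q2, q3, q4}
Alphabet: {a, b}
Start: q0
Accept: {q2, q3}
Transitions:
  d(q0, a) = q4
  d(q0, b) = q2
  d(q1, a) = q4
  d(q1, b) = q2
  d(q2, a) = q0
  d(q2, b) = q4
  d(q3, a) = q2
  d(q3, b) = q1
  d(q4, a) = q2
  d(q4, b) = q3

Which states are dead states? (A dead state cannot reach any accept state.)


Forward reachability from each state:
  q0 -> reaches accept state q2 (live)
  q1 -> reaches accept state q2 (live)
  q2 -> reaches accept state q2 (live)
  q3 -> reaches accept state q2 (live)
  q4 -> reaches accept state q2 (live)

None (all states can reach an accept state)


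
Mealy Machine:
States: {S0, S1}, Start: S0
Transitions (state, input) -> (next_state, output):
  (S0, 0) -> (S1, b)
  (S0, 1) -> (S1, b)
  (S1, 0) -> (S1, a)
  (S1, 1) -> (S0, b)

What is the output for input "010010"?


Step-by-step:
  (S0, 0) -> (S1, b)
  (S1, 1) -> (S0, b)
  (S0, 0) -> (S1, b)
  (S1, 0) -> (S1, a)
  (S1, 1) -> (S0, b)
  (S0, 0) -> (S1, b)

"bbbabb"


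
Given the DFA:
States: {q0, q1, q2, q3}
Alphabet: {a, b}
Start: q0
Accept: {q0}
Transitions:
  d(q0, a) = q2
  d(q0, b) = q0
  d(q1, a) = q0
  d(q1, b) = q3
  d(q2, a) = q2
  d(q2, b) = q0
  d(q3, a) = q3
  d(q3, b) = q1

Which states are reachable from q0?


BFS from q0:
  layer 0: {q0}
  layer 1: {q2}

{q0, q2}


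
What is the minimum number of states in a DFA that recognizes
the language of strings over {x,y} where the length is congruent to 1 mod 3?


States track (length) mod 3.
Need 3 states: one per remainder 0..2; accept = remainder 1.

3


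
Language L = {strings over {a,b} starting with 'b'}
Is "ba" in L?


first symbol = 'b'

Yes, "ba" is in L


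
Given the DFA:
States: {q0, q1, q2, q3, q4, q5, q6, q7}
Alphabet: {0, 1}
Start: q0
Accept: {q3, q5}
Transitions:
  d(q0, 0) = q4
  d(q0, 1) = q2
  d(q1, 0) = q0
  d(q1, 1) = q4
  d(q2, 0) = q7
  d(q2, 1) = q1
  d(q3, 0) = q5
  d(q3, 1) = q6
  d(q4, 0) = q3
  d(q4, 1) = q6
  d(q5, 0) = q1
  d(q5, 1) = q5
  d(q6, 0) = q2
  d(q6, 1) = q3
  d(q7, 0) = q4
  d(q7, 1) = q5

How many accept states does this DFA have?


Accept states listed: {q3, q5}
Counting: q3(1) q5(2)

2


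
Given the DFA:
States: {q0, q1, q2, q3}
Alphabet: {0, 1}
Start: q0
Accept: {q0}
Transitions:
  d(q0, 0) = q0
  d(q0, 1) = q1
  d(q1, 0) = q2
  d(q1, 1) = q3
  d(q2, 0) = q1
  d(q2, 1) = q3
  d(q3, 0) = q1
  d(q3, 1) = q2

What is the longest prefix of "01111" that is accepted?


Run the DFA, marking each prefix where the state is accepting:
  "" -> q0 [accept]
  "0" -> q0 [accept]
  "01" -> q1 [reject]
  "011" -> q3 [reject]
  "0111" -> q2 [reject]
  "01111" -> q3 [reject]

"0"


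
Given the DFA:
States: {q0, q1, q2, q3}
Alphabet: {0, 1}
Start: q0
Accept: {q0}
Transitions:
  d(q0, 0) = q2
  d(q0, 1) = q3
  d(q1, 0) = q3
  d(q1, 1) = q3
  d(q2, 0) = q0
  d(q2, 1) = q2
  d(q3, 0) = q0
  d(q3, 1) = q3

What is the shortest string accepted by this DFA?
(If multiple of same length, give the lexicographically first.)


BFS by string length (lex-first path to each state shown):
  len 0: q0<-""
Found accept state at length 0.

"" (empty string)


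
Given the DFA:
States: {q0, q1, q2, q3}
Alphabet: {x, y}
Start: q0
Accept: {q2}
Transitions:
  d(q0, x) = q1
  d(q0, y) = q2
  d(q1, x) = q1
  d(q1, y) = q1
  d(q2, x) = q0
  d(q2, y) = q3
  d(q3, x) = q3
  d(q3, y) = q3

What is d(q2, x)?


Looking up transition d(q2, x)

q0


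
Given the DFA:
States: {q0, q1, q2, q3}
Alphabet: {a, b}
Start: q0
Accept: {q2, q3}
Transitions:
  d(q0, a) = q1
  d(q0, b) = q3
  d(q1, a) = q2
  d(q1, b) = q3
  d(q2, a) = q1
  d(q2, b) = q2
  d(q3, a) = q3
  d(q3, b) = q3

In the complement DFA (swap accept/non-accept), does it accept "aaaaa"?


Trace: q0 -> q1 -> q2 -> q1 -> q2 -> q1
Final: q1
Original accept: {q2, q3}
Complement: q1 is not in original accept

Yes, complement accepts (original rejects)


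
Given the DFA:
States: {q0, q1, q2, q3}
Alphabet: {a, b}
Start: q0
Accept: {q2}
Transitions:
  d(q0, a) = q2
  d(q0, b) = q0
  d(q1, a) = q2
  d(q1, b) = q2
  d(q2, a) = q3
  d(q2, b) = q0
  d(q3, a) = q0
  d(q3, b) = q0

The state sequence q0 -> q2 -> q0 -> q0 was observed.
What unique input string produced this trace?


Trace back each transition to find the symbol:
  q0 --[a]--> q2
  q2 --[b]--> q0
  q0 --[b]--> q0

"abb"


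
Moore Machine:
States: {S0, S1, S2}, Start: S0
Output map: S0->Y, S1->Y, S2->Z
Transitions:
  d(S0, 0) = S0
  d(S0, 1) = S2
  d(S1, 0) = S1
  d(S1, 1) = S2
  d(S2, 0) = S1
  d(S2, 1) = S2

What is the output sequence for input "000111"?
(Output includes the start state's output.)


Start: S0 (output Y)
  --0--> S0 (output Y)
  --0--> S0 (output Y)
  --0--> S0 (output Y)
  --1--> S2 (output Z)
  --1--> S2 (output Z)
  --1--> S2 (output Z)

"YYYYZZZ"


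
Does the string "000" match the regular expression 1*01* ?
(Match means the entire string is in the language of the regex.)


|string| = 3; first = '0'; last = '0'

No, "000" does not match 1*01*


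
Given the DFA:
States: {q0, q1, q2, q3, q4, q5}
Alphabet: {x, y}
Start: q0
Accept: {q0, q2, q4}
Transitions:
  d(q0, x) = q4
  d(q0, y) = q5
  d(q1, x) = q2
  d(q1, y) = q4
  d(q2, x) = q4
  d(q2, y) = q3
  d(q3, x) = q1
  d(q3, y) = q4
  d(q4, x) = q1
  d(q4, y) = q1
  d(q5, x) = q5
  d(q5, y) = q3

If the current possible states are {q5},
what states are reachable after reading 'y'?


Apply transition on 'y' from each current state:
  d(q5, y) = q3

{q3}


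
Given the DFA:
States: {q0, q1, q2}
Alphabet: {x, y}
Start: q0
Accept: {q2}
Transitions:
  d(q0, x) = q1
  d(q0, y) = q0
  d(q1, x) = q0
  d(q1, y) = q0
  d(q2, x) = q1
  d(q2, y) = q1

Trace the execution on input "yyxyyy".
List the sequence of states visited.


Input: yyxyyy
d(q0, y) = q0
d(q0, y) = q0
d(q0, x) = q1
d(q1, y) = q0
d(q0, y) = q0
d(q0, y) = q0


q0 -> q0 -> q0 -> q1 -> q0 -> q0 -> q0


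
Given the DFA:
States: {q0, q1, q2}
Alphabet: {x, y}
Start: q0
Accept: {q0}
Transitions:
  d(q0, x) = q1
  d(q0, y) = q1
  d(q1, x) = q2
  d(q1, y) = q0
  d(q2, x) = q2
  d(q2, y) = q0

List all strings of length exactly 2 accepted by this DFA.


All strings of length 2: 4 total
Accepted: 2

"xy", "yy"


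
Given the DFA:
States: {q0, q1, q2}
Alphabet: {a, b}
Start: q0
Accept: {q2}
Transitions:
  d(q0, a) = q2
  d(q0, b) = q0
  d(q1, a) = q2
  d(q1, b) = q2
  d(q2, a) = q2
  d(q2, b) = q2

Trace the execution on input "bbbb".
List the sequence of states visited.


Input: bbbb
d(q0, b) = q0
d(q0, b) = q0
d(q0, b) = q0
d(q0, b) = q0


q0 -> q0 -> q0 -> q0 -> q0


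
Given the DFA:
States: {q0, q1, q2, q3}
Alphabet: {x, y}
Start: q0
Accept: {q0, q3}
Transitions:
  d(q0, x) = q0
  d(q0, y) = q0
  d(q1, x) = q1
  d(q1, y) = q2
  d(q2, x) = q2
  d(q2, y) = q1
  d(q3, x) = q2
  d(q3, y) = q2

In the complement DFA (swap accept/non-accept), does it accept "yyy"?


Trace: q0 -> q0 -> q0 -> q0
Final: q0
Original accept: {q0, q3}
Complement: q0 is in original accept

No, complement rejects (original accepts)


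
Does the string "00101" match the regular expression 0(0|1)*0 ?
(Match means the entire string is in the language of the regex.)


|string| = 5; first = '0'; last = '1'

No, "00101" does not match 0(0|1)*0


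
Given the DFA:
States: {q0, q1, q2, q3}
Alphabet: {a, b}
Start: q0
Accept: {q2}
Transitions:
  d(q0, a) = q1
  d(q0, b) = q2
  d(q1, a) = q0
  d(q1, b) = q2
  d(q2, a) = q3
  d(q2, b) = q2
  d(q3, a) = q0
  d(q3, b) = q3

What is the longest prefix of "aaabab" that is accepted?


Run the DFA, marking each prefix where the state is accepting:
  "" -> q0 [reject]
  "a" -> q1 [reject]
  "aa" -> q0 [reject]
  "aaa" -> q1 [reject]
  "aaab" -> q2 [accept]
  "aaaba" -> q3 [reject]
  "aaabab" -> q3 [reject]

"aaab"


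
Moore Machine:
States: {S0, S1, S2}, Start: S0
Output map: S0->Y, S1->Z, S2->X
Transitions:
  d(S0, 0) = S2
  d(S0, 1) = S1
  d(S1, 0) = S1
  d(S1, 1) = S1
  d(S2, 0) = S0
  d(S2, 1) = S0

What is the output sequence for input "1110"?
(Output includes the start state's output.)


Start: S0 (output Y)
  --1--> S1 (output Z)
  --1--> S1 (output Z)
  --1--> S1 (output Z)
  --0--> S1 (output Z)

"YZZZZ"


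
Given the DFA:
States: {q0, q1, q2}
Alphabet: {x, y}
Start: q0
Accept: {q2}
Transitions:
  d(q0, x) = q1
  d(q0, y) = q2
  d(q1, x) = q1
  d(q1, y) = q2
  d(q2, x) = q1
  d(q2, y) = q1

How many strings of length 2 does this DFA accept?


Enumerating all length-2 strings:
  "xx" -> q1 [reject]
  "xy" -> q2 [accept]
  "yx" -> q1 [reject]
  "yy" -> q1 [reject]

1 out of 4


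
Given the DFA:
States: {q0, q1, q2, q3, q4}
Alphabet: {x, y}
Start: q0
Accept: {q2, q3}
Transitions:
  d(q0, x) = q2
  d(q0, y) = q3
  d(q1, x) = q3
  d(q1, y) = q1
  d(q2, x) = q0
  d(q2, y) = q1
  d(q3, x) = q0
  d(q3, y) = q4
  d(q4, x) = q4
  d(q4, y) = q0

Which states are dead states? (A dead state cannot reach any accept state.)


Forward reachability from each state:
  q0 -> reaches accept state q2 (live)
  q1 -> reaches accept state q2 (live)
  q2 -> reaches accept state q2 (live)
  q3 -> reaches accept state q2 (live)
  q4 -> reaches accept state q2 (live)

None (all states can reach an accept state)


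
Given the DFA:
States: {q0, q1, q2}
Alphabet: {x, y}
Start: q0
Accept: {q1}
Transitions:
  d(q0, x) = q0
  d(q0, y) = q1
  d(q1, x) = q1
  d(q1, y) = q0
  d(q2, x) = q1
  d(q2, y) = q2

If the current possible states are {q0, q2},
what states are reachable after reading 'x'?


Apply transition on 'x' from each current state:
  d(q0, x) = q0
  d(q2, x) = q1

{q0, q1}


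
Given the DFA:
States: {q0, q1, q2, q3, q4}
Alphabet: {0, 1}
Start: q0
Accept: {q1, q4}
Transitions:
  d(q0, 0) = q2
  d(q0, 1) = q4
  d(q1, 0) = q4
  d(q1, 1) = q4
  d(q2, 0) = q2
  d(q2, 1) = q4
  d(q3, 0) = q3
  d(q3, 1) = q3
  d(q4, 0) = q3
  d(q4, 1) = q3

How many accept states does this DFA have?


Accept states listed: {q1, q4}
Counting: q1(1) q4(2)

2


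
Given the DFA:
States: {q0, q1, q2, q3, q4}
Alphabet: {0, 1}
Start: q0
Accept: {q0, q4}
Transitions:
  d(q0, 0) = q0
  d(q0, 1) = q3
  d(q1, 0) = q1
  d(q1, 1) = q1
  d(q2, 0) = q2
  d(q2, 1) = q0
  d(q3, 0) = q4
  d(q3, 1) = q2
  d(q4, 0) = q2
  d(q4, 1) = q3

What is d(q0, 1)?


Looking up transition d(q0, 1)

q3


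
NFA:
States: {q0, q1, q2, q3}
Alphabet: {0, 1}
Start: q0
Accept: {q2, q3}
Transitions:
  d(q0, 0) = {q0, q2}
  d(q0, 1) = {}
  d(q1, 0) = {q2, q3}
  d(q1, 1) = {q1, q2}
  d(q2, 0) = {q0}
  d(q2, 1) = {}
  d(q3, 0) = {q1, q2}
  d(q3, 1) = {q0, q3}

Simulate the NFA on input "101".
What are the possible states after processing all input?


Start: {q0}
  --1--> {}
  --0--> {}
  --1--> {}

{} (empty set, no valid transitions)


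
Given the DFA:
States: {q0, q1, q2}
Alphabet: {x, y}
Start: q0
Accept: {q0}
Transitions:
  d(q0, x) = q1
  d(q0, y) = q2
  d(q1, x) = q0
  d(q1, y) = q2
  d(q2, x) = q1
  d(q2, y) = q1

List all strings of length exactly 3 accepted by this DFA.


All strings of length 3: 8 total
Accepted: 2

"yxx", "yyx"


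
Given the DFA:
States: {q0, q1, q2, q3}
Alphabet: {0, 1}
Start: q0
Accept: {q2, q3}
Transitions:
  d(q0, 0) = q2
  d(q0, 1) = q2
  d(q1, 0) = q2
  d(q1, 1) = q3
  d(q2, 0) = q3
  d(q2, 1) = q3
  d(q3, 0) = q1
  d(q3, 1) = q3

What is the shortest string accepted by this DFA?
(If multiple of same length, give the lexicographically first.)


BFS by string length (lex-first path to each state shown):
  len 0: q0<-""
  len 1: q2<-"0"
Found accept state at length 1.

"0"


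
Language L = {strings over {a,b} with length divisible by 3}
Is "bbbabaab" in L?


length = 8; 8 mod 3 = 2

No, "bbbabaab" is not in L


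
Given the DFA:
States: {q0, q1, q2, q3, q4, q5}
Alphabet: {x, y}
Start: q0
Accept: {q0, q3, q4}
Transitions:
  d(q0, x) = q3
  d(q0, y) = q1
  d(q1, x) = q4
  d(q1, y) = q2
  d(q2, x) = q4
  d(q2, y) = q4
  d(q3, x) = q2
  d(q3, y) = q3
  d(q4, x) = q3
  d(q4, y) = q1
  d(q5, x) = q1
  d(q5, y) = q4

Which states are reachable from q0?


BFS from q0:
  layer 0: {q0}
  layer 1: {q1, q3}
  layer 2: {q2, q4}

{q0, q1, q2, q3, q4}


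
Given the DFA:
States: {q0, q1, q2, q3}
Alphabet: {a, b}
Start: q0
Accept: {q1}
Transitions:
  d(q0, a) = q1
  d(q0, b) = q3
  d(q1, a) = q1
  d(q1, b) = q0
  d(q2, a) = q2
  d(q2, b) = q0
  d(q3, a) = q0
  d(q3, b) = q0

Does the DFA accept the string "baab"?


Trace: q0 -> q3 -> q0 -> q1 -> q0
Final state: q0
Accept states: {q1}

No, rejected (final state q0 is not an accept state)


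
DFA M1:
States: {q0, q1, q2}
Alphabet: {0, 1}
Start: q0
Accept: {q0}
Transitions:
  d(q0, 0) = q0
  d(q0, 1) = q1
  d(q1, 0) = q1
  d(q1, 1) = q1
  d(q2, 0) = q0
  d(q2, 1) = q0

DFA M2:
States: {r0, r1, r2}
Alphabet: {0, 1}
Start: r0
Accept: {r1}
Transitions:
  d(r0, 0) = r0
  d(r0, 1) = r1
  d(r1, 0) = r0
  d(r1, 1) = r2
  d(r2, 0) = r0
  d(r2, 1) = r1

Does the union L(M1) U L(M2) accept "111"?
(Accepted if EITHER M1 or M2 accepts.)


M1: final=q1 accepted=False
M2: final=r1 accepted=True

Yes, union accepts


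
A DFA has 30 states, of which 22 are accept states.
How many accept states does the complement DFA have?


Complement swaps accept and non-accept states.
30 - 22 = 8

8


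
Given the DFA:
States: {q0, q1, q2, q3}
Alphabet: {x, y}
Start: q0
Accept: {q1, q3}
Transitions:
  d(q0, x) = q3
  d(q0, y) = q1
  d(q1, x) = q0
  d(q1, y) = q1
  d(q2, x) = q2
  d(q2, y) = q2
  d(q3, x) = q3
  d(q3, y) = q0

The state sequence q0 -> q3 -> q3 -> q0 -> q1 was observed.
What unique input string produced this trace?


Trace back each transition to find the symbol:
  q0 --[x]--> q3
  q3 --[x]--> q3
  q3 --[y]--> q0
  q0 --[y]--> q1

"xxyy"


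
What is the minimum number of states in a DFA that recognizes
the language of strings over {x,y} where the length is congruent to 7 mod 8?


States track (length) mod 8.
Need 8 states: one per remainder 0..7; accept = remainder 7.

8


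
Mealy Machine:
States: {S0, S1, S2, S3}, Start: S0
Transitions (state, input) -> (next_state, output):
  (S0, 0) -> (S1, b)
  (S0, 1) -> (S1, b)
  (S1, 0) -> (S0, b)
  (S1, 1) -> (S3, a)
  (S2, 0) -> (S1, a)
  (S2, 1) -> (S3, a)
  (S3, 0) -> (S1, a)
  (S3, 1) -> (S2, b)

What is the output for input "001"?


Step-by-step:
  (S0, 0) -> (S1, b)
  (S1, 0) -> (S0, b)
  (S0, 1) -> (S1, b)

"bbb"


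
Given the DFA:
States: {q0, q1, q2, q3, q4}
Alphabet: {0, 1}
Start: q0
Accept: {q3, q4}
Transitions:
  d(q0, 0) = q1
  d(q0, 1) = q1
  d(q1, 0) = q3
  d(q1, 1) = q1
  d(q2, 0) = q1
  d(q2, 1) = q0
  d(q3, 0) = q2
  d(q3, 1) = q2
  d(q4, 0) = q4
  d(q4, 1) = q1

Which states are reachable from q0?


BFS from q0:
  layer 0: {q0}
  layer 1: {q1}
  layer 2: {q3}
  layer 3: {q2}

{q0, q1, q2, q3}


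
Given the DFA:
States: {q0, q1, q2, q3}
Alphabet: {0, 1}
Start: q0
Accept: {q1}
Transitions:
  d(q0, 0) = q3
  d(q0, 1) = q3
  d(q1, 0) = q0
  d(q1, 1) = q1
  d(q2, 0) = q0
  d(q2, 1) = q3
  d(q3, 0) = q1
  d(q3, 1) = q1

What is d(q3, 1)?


Looking up transition d(q3, 1)

q1


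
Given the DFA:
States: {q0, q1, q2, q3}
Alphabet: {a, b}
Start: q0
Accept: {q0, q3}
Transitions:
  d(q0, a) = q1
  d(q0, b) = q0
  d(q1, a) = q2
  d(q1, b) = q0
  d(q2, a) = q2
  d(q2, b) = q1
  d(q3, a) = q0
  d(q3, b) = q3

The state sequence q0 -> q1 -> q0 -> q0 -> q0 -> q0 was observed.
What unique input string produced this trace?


Trace back each transition to find the symbol:
  q0 --[a]--> q1
  q1 --[b]--> q0
  q0 --[b]--> q0
  q0 --[b]--> q0
  q0 --[b]--> q0

"abbbb"


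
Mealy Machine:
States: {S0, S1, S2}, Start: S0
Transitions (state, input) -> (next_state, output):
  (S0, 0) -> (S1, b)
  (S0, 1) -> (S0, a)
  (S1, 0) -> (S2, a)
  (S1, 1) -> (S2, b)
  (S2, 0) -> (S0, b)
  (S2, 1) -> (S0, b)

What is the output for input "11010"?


Step-by-step:
  (S0, 1) -> (S0, a)
  (S0, 1) -> (S0, a)
  (S0, 0) -> (S1, b)
  (S1, 1) -> (S2, b)
  (S2, 0) -> (S0, b)

"aabbb"


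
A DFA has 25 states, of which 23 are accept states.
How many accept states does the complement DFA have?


Complement swaps accept and non-accept states.
25 - 23 = 2

2


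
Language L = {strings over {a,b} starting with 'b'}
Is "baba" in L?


first symbol = 'b'

Yes, "baba" is in L


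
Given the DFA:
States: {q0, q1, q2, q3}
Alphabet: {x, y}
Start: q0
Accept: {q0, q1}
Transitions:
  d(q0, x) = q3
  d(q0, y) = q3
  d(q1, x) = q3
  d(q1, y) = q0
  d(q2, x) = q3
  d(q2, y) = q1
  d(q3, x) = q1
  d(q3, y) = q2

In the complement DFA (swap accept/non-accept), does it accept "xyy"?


Trace: q0 -> q3 -> q2 -> q1
Final: q1
Original accept: {q0, q1}
Complement: q1 is in original accept

No, complement rejects (original accepts)


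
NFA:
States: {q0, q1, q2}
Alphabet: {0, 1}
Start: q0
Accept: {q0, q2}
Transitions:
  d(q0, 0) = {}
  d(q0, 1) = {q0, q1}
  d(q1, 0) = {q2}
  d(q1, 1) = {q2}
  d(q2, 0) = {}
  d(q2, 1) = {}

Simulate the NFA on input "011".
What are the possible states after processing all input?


Start: {q0}
  --0--> {}
  --1--> {}
  --1--> {}

{} (empty set, no valid transitions)


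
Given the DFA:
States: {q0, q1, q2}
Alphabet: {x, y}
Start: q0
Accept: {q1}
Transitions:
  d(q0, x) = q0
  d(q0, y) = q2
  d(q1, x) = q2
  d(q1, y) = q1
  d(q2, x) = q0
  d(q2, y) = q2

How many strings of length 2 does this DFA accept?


Enumerating all length-2 strings:
  "xx" -> q0 [reject]
  "xy" -> q2 [reject]
  "yx" -> q0 [reject]
  "yy" -> q2 [reject]

0 out of 4


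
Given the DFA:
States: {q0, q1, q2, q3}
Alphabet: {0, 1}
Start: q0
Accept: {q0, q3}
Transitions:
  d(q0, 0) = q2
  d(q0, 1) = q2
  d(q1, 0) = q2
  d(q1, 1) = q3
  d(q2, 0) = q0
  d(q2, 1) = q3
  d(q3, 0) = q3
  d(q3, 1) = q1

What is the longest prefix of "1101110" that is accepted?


Run the DFA, marking each prefix where the state is accepting:
  "" -> q0 [accept]
  "1" -> q2 [reject]
  "11" -> q3 [accept]
  "110" -> q3 [accept]
  "1101" -> q1 [reject]
  "11011" -> q3 [accept]
  "110111" -> q1 [reject]
  "1101110" -> q2 [reject]

"11011"


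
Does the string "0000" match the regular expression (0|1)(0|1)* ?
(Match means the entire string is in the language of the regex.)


|string| = 4; first = '0'; last = '0'

Yes, "0000" matches (0|1)(0|1)*


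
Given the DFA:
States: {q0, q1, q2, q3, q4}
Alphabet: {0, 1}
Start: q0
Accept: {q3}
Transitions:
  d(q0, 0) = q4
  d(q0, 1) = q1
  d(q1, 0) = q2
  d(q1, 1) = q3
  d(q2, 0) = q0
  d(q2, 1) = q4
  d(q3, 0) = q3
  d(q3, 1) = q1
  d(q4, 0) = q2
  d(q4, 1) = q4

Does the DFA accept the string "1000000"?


Trace: q0 -> q1 -> q2 -> q0 -> q4 -> q2 -> q0 -> q4
Final state: q4
Accept states: {q3}

No, rejected (final state q4 is not an accept state)


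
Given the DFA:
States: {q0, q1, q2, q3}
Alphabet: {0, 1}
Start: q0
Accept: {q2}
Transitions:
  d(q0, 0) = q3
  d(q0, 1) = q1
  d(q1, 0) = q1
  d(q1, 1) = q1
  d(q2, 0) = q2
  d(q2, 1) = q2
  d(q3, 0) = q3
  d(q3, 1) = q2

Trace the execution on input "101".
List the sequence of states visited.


Input: 101
d(q0, 1) = q1
d(q1, 0) = q1
d(q1, 1) = q1


q0 -> q1 -> q1 -> q1


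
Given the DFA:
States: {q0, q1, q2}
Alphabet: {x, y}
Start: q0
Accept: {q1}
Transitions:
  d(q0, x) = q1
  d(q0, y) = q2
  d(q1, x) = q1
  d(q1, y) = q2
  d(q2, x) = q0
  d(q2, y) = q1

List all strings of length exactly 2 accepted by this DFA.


All strings of length 2: 4 total
Accepted: 2

"xx", "yy"
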